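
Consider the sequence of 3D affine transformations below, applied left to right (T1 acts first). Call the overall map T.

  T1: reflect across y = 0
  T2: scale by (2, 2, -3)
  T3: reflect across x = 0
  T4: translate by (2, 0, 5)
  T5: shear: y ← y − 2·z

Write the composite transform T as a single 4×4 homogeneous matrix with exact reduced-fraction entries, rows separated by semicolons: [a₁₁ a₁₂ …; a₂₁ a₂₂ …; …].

T1 = [1 0 0 0; 0 -1 0 0; 0 0 1 0; 0 0 0 1]
T2·T1 = [2 0 0 0; 0 -2 0 0; 0 0 -3 0; 0 0 0 1]
T3·…·T1 = [-2 0 0 0; 0 -2 0 0; 0 0 -3 0; 0 0 0 1]
T4·…·T1 = [-2 0 0 2; 0 -2 0 0; 0 0 -3 5; 0 0 0 1]
T5·…·T1 = [-2 0 0 2; 0 -2 6 -10; 0 0 -3 5; 0 0 0 1]

T = [-2 0 0 2; 0 -2 6 -10; 0 0 -3 5; 0 0 0 1]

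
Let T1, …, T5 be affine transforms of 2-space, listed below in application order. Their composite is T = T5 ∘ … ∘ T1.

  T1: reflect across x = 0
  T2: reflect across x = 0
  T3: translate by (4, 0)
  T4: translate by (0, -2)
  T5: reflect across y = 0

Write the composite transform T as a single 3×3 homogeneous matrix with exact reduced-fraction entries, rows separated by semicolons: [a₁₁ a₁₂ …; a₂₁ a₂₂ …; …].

T1 = [-1 0 0; 0 1 0; 0 0 1]
T2·T1 = [1 0 0; 0 1 0; 0 0 1]
T3·…·T1 = [1 0 4; 0 1 0; 0 0 1]
T4·…·T1 = [1 0 4; 0 1 -2; 0 0 1]
T5·…·T1 = [1 0 4; 0 -1 2; 0 0 1]

T = [1 0 4; 0 -1 2; 0 0 1]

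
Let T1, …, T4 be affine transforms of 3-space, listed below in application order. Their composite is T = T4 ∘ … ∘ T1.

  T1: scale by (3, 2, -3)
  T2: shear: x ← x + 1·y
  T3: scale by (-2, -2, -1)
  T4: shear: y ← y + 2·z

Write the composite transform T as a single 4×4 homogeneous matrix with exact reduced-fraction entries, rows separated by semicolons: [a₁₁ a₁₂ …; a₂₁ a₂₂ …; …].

T1 = [3 0 0 0; 0 2 0 0; 0 0 -3 0; 0 0 0 1]
T2·T1 = [3 2 0 0; 0 2 0 0; 0 0 -3 0; 0 0 0 1]
T3·…·T1 = [-6 -4 0 0; 0 -4 0 0; 0 0 3 0; 0 0 0 1]
T4·…·T1 = [-6 -4 0 0; 0 -4 6 0; 0 0 3 0; 0 0 0 1]

T = [-6 -4 0 0; 0 -4 6 0; 0 0 3 0; 0 0 0 1]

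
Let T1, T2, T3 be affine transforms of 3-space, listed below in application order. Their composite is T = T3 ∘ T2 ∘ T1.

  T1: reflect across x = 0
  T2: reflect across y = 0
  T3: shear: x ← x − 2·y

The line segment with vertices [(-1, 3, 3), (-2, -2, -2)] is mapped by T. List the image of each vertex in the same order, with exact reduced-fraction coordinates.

image vertices: (7, -3, 3), (-2, 2, -2)

T1 reflect across x = 0: (-1, 3, 3) → (1, 3, 3); (-2, -2, -2) → (2, -2, -2)
T2 reflect across y = 0: (1, 3, 3) → (1, -3, 3); (2, -2, -2) → (2, 2, -2)
T3 shear: x ← x − 2·y: (1, -3, 3) → (7, -3, 3); (2, 2, -2) → (-2, 2, -2)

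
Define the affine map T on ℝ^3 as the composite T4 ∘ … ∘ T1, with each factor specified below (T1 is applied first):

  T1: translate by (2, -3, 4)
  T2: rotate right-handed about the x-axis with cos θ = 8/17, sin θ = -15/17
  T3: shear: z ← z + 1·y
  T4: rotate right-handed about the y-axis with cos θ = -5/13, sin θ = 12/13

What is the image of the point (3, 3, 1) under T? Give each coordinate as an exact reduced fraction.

T(p) = (955/221, 75/17, -1595/221)

T1 translate by (2, -3, 4): (3, 3, 1) → (5, 0, 5)
T2 rotate right-handed about the x-axis with cos θ = 8/17, sin θ = -15/17: (5, 0, 5) → (5, 75/17, 40/17)
T3 shear: z ← z + 1·y: (5, 75/17, 40/17) → (5, 75/17, 115/17)
T4 rotate right-handed about the y-axis with cos θ = -5/13, sin θ = 12/13: (5, 75/17, 115/17) → (955/221, 75/17, -1595/221)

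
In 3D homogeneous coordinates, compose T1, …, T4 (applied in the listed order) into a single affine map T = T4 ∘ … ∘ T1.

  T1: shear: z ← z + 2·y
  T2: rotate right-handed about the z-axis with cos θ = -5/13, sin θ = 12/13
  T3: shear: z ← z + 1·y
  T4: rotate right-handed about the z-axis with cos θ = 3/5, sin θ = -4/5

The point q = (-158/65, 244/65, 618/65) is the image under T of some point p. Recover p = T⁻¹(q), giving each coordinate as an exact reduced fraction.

p = (2, 4, 6/5)

T1 = [1 0 0 0; 0 1 0 0; 0 2 1 0; 0 0 0 1]
T2·T1 = [-5/13 -12/13 0 0; 12/13 -5/13 0 0; 0 2 1 0; 0 0 0 1]
T3·…·T1 = [-5/13 -12/13 0 0; 12/13 -5/13 0 0; 12/13 21/13 1 0; 0 0 0 1]
T4·…·T1 = [33/65 -56/65 0 0; 56/65 33/65 0 0; 12/13 21/13 1 0; 0 0 0 1]
det M = 1; M⁻¹ = [33/65 56/65 0 0; -56/65 33/65 0 0; 12/13 -21/13 1 0; 0 0 0 1]
M⁻¹ · (-158/65, 244/65, 618/65)ᵀ = (2, 4, 6/5)ᵀ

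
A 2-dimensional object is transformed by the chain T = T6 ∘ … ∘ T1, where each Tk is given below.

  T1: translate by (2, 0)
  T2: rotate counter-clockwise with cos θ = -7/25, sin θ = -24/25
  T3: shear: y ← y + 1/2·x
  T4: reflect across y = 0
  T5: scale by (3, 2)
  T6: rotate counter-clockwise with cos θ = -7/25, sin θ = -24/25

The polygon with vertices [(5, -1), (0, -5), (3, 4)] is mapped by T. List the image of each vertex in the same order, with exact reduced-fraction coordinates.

T1 translate by (2, 0): (5, -1) → (7, -1); (0, -5) → (2, -5); (3, 4) → (5, 4)
T2 rotate counter-clockwise with cos θ = -7/25, sin θ = -24/25: (7, -1) → (-73/25, -161/25); (2, -5) → (-134/25, -13/25); (5, 4) → (61/25, -148/25)
T3 shear: y ← y + 1/2·x: (-73/25, -161/25) → (-73/25, -79/10); (-134/25, -13/25) → (-134/25, -16/5); (61/25, -148/25) → (61/25, -47/10)
T4 reflect across y = 0: (-73/25, -79/10) → (-73/25, 79/10); (-134/25, -16/5) → (-134/25, 16/5); (61/25, -47/10) → (61/25, 47/10)
T5 scale by (3, 2): (-73/25, 79/10) → (-219/25, 79/5); (-134/25, 16/5) → (-402/25, 32/5); (61/25, 47/10) → (183/25, 47/5)
T6 rotate counter-clockwise with cos θ = -7/25, sin θ = -24/25: (-219/25, 79/5) → (11013/625, 2491/625); (-402/25, 32/5) → (6654/625, 8528/625); (183/25, 47/5) → (4359/625, -6037/625)

image vertices: (11013/625, 2491/625), (6654/625, 8528/625), (4359/625, -6037/625)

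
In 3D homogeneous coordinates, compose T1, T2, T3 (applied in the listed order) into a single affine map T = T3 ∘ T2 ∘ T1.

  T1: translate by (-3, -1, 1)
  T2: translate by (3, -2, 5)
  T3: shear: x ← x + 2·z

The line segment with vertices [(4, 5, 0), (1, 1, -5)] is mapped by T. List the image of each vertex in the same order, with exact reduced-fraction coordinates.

T1 translate by (-3, -1, 1): (4, 5, 0) → (1, 4, 1); (1, 1, -5) → (-2, 0, -4)
T2 translate by (3, -2, 5): (1, 4, 1) → (4, 2, 6); (-2, 0, -4) → (1, -2, 1)
T3 shear: x ← x + 2·z: (4, 2, 6) → (16, 2, 6); (1, -2, 1) → (3, -2, 1)

image vertices: (16, 2, 6), (3, -2, 1)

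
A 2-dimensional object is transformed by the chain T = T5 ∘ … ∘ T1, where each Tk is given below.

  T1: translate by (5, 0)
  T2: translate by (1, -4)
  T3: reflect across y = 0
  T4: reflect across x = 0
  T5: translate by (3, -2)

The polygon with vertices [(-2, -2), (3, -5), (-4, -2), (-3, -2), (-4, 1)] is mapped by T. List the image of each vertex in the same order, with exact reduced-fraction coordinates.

T1 translate by (5, 0): (-2, -2) → (3, -2); (3, -5) → (8, -5); (-4, -2) → (1, -2); (-3, -2) → (2, -2); (-4, 1) → (1, 1)
T2 translate by (1, -4): (3, -2) → (4, -6); (8, -5) → (9, -9); (1, -2) → (2, -6); (2, -2) → (3, -6); (1, 1) → (2, -3)
T3 reflect across y = 0: (4, -6) → (4, 6); (9, -9) → (9, 9); (2, -6) → (2, 6); (3, -6) → (3, 6); (2, -3) → (2, 3)
T4 reflect across x = 0: (4, 6) → (-4, 6); (9, 9) → (-9, 9); (2, 6) → (-2, 6); (3, 6) → (-3, 6); (2, 3) → (-2, 3)
T5 translate by (3, -2): (-4, 6) → (-1, 4); (-9, 9) → (-6, 7); (-2, 6) → (1, 4); (-3, 6) → (0, 4); (-2, 3) → (1, 1)

image vertices: (-1, 4), (-6, 7), (1, 4), (0, 4), (1, 1)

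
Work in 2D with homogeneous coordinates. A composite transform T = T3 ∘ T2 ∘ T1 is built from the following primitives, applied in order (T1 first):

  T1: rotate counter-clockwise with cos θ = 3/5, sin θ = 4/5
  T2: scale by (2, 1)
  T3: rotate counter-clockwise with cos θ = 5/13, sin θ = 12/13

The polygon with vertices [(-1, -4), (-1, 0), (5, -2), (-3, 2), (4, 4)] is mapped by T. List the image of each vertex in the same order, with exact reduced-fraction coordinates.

image vertices: (322/65, 232/65), (18/65, -92/65), (62/65, 622/65), (-98/65, -438/65), (-376/65, 44/65)

T1 rotate counter-clockwise with cos θ = 3/5, sin θ = 4/5: (-1, -4) → (13/5, -16/5); (-1, 0) → (-3/5, -4/5); (5, -2) → (23/5, 14/5); (-3, 2) → (-17/5, -6/5); (4, 4) → (-4/5, 28/5)
T2 scale by (2, 1): (13/5, -16/5) → (26/5, -16/5); (-3/5, -4/5) → (-6/5, -4/5); (23/5, 14/5) → (46/5, 14/5); (-17/5, -6/5) → (-34/5, -6/5); (-4/5, 28/5) → (-8/5, 28/5)
T3 rotate counter-clockwise with cos θ = 5/13, sin θ = 12/13: (26/5, -16/5) → (322/65, 232/65); (-6/5, -4/5) → (18/65, -92/65); (46/5, 14/5) → (62/65, 622/65); (-34/5, -6/5) → (-98/65, -438/65); (-8/5, 28/5) → (-376/65, 44/65)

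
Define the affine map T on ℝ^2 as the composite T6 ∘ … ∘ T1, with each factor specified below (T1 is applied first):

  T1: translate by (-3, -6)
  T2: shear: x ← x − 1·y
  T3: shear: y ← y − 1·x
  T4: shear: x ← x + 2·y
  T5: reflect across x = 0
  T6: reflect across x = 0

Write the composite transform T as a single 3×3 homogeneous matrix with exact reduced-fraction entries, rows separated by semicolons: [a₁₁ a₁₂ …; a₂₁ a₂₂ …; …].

T = [-1 3 -15; -1 2 -9; 0 0 1]

T1 = [1 0 -3; 0 1 -6; 0 0 1]
T2·T1 = [1 -1 3; 0 1 -6; 0 0 1]
T3·…·T1 = [1 -1 3; -1 2 -9; 0 0 1]
T4·…·T1 = [-1 3 -15; -1 2 -9; 0 0 1]
T5·…·T1 = [1 -3 15; -1 2 -9; 0 0 1]
T6·…·T1 = [-1 3 -15; -1 2 -9; 0 0 1]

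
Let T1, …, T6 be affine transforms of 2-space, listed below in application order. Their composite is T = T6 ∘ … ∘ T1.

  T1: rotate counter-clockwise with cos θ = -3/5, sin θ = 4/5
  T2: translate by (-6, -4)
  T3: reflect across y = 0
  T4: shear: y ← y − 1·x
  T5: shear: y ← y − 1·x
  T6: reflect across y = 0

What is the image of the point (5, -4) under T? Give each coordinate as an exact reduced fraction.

T(p) = (-29/5, -46/5)

T1 rotate counter-clockwise with cos θ = -3/5, sin θ = 4/5: (5, -4) → (1/5, 32/5)
T2 translate by (-6, -4): (1/5, 32/5) → (-29/5, 12/5)
T3 reflect across y = 0: (-29/5, 12/5) → (-29/5, -12/5)
T4 shear: y ← y − 1·x: (-29/5, -12/5) → (-29/5, 17/5)
T5 shear: y ← y − 1·x: (-29/5, 17/5) → (-29/5, 46/5)
T6 reflect across y = 0: (-29/5, 46/5) → (-29/5, -46/5)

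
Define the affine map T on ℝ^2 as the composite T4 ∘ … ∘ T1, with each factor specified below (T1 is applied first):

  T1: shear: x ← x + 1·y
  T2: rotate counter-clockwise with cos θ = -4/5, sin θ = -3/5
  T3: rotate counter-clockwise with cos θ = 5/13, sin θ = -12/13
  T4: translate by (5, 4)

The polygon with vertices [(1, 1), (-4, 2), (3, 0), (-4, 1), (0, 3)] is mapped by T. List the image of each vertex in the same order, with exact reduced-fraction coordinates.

T1 shear: x ← x + 1·y: (1, 1) → (2, 1); (-4, 2) → (-2, 2); (3, 0) → (3, 0); (-4, 1) → (-3, 1); (0, 3) → (3, 3)
T2 rotate counter-clockwise with cos θ = -4/5, sin θ = -3/5: (2, 1) → (-1, -2); (-2, 2) → (14/5, -2/5); (3, 0) → (-12/5, -9/5); (-3, 1) → (3, 1); (3, 3) → (-3/5, -21/5)
T3 rotate counter-clockwise with cos θ = 5/13, sin θ = -12/13: (-1, -2) → (-29/13, 2/13); (14/5, -2/5) → (46/65, -178/65); (-12/5, -9/5) → (-168/65, 99/65); (3, 1) → (27/13, -31/13); (-3/5, -21/5) → (-267/65, -69/65)
T4 translate by (5, 4): (-29/13, 2/13) → (36/13, 54/13); (46/65, -178/65) → (371/65, 82/65); (-168/65, 99/65) → (157/65, 359/65); (27/13, -31/13) → (92/13, 21/13); (-267/65, -69/65) → (58/65, 191/65)

image vertices: (36/13, 54/13), (371/65, 82/65), (157/65, 359/65), (92/13, 21/13), (58/65, 191/65)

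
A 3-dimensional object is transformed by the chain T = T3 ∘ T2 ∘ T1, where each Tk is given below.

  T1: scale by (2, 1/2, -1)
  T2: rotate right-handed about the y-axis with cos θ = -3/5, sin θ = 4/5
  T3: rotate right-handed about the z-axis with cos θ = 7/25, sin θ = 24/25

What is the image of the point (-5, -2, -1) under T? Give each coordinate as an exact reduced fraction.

T1 scale by (2, 1/2, -1): (-5, -2, -1) → (-10, -1, 1)
T2 rotate right-handed about the y-axis with cos θ = -3/5, sin θ = 4/5: (-10, -1, 1) → (34/5, -1, 37/5)
T3 rotate right-handed about the z-axis with cos θ = 7/25, sin θ = 24/25: (34/5, -1, 37/5) → (358/125, 781/125, 37/5)

T(p) = (358/125, 781/125, 37/5)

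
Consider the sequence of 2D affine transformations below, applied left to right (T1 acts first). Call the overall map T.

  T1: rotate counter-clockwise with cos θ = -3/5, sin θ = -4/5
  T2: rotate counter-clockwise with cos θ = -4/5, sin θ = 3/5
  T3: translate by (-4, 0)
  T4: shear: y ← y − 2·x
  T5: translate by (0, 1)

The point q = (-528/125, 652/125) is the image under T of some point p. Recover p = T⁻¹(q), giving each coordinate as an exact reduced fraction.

T1 = [-3/5 4/5 0; -4/5 -3/5 0; 0 0 1]
T2·T1 = [24/25 -7/25 0; 7/25 24/25 0; 0 0 1]
T3·…·T1 = [24/25 -7/25 -4; 7/25 24/25 0; 0 0 1]
T4·…·T1 = [24/25 -7/25 -4; -41/25 38/25 8; 0 0 1]
T5·…·T1 = [24/25 -7/25 -4; -41/25 38/25 9; 0 0 1]
det M = 1; M⁻¹ = [38/25 7/25 89/25; 41/25 24/25 -52/25; 0 0 1]
M⁻¹ · (-528/125, 652/125)ᵀ = (-7/5, -4)ᵀ

p = (-7/5, -4)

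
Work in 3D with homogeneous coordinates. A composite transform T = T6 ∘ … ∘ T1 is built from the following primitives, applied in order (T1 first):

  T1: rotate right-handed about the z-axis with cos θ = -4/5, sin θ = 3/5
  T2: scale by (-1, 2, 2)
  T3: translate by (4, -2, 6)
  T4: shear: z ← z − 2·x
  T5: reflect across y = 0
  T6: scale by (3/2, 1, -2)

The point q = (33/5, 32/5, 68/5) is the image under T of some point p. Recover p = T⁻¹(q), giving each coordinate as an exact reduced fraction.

p = (-1, 2, -2)

T1 = [-4/5 -3/5 0 0; 3/5 -4/5 0 0; 0 0 1 0; 0 0 0 1]
T2·T1 = [4/5 3/5 0 0; 6/5 -8/5 0 0; 0 0 2 0; 0 0 0 1]
T3·…·T1 = [4/5 3/5 0 4; 6/5 -8/5 0 -2; 0 0 2 6; 0 0 0 1]
T4·…·T1 = [4/5 3/5 0 4; 6/5 -8/5 0 -2; -8/5 -6/5 2 -2; 0 0 0 1]
T5·…·T1 = [4/5 3/5 0 4; -6/5 8/5 0 2; -8/5 -6/5 2 -2; 0 0 0 1]
T6·…·T1 = [6/5 9/10 0 6; -6/5 8/5 0 2; 16/5 12/5 -4 4; 0 0 0 1]
det M = -12; M⁻¹ = [8/15 -3/10 0 -13/5; 2/5 2/5 0 -16/5; 2/3 0 -1/4 -3; 0 0 0 1]
M⁻¹ · (33/5, 32/5, 68/5)ᵀ = (-1, 2, -2)ᵀ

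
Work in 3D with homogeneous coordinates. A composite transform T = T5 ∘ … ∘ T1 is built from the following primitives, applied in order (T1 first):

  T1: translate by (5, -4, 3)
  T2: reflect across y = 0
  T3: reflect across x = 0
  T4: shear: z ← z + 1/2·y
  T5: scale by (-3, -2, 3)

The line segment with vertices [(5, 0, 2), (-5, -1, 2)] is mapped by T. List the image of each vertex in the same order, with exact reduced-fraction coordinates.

T1 translate by (5, -4, 3): (5, 0, 2) → (10, -4, 5); (-5, -1, 2) → (0, -5, 5)
T2 reflect across y = 0: (10, -4, 5) → (10, 4, 5); (0, -5, 5) → (0, 5, 5)
T3 reflect across x = 0: (10, 4, 5) → (-10, 4, 5); (0, 5, 5) → (0, 5, 5)
T4 shear: z ← z + 1/2·y: (-10, 4, 5) → (-10, 4, 7); (0, 5, 5) → (0, 5, 15/2)
T5 scale by (-3, -2, 3): (-10, 4, 7) → (30, -8, 21); (0, 5, 15/2) → (0, -10, 45/2)

image vertices: (30, -8, 21), (0, -10, 45/2)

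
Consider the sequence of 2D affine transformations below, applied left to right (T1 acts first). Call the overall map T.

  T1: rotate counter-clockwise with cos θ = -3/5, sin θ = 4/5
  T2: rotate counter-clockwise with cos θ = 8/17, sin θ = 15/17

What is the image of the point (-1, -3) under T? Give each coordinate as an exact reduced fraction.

T(p) = (9/17, 53/17)

T1 rotate counter-clockwise with cos θ = -3/5, sin θ = 4/5: (-1, -3) → (3, 1)
T2 rotate counter-clockwise with cos θ = 8/17, sin θ = 15/17: (3, 1) → (9/17, 53/17)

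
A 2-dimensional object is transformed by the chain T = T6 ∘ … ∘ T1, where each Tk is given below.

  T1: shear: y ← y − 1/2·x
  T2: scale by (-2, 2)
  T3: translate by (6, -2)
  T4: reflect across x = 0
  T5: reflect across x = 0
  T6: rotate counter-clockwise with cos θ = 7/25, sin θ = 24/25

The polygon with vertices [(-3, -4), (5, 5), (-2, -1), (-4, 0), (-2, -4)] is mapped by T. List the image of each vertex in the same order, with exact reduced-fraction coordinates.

T1 shear: y ← y − 1/2·x: (-3, -4) → (-3, -5/2); (5, 5) → (5, 5/2); (-2, -1) → (-2, 0); (-4, 0) → (-4, 2); (-2, -4) → (-2, -3)
T2 scale by (-2, 2): (-3, -5/2) → (6, -5); (5, 5/2) → (-10, 5); (-2, 0) → (4, 0); (-4, 2) → (8, 4); (-2, -3) → (4, -6)
T3 translate by (6, -2): (6, -5) → (12, -7); (-10, 5) → (-4, 3); (4, 0) → (10, -2); (8, 4) → (14, 2); (4, -6) → (10, -8)
T4 reflect across x = 0: (12, -7) → (-12, -7); (-4, 3) → (4, 3); (10, -2) → (-10, -2); (14, 2) → (-14, 2); (10, -8) → (-10, -8)
T5 reflect across x = 0: (-12, -7) → (12, -7); (4, 3) → (-4, 3); (-10, -2) → (10, -2); (-14, 2) → (14, 2); (-10, -8) → (10, -8)
T6 rotate counter-clockwise with cos θ = 7/25, sin θ = 24/25: (12, -7) → (252/25, 239/25); (-4, 3) → (-4, -3); (10, -2) → (118/25, 226/25); (14, 2) → (2, 14); (10, -8) → (262/25, 184/25)

image vertices: (252/25, 239/25), (-4, -3), (118/25, 226/25), (2, 14), (262/25, 184/25)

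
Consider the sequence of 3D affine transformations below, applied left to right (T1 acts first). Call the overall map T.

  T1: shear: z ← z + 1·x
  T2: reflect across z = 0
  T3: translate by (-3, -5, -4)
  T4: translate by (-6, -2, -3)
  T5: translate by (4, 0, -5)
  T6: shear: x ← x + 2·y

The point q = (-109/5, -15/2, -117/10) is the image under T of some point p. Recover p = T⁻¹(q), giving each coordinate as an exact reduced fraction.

p = (-9/5, -1/2, 3/2)

T1 = [1 0 0 0; 0 1 0 0; 1 0 1 0; 0 0 0 1]
T2·T1 = [1 0 0 0; 0 1 0 0; -1 0 -1 0; 0 0 0 1]
T3·…·T1 = [1 0 0 -3; 0 1 0 -5; -1 0 -1 -4; 0 0 0 1]
T4·…·T1 = [1 0 0 -9; 0 1 0 -7; -1 0 -1 -7; 0 0 0 1]
T5·…·T1 = [1 0 0 -5; 0 1 0 -7; -1 0 -1 -12; 0 0 0 1]
T6·…·T1 = [1 2 0 -19; 0 1 0 -7; -1 0 -1 -12; 0 0 0 1]
det M = -1; M⁻¹ = [1 -2 0 5; 0 1 0 7; -1 2 -1 -17; 0 0 0 1]
M⁻¹ · (-109/5, -15/2, -117/10)ᵀ = (-9/5, -1/2, 3/2)ᵀ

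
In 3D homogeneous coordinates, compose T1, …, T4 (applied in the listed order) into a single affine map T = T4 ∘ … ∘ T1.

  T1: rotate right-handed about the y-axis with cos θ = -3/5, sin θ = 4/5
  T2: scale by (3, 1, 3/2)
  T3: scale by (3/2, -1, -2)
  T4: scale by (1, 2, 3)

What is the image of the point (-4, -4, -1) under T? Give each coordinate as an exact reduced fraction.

T1 rotate right-handed about the y-axis with cos θ = -3/5, sin θ = 4/5: (-4, -4, -1) → (8/5, -4, 19/5)
T2 scale by (3, 1, 3/2): (8/5, -4, 19/5) → (24/5, -4, 57/10)
T3 scale by (3/2, -1, -2): (24/5, -4, 57/10) → (36/5, 4, -57/5)
T4 scale by (1, 2, 3): (36/5, 4, -57/5) → (36/5, 8, -171/5)

T(p) = (36/5, 8, -171/5)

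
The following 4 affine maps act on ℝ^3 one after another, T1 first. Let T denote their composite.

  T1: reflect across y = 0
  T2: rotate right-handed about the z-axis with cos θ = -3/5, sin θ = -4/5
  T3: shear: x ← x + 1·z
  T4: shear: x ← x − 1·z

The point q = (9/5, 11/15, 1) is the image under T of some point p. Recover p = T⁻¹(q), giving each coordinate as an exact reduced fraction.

T1 = [1 0 0 0; 0 -1 0 0; 0 0 1 0; 0 0 0 1]
T2·T1 = [-3/5 -4/5 0 0; -4/5 3/5 0 0; 0 0 1 0; 0 0 0 1]
T3·…·T1 = [-3/5 -4/5 1 0; -4/5 3/5 0 0; 0 0 1 0; 0 0 0 1]
T4·…·T1 = [-3/5 -4/5 0 0; -4/5 3/5 0 0; 0 0 1 0; 0 0 0 1]
det M = -1; M⁻¹ = [-3/5 -4/5 0 0; -4/5 3/5 0 0; 0 0 1 0; 0 0 0 1]
M⁻¹ · (9/5, 11/15, 1)ᵀ = (-5/3, -1, 1)ᵀ

p = (-5/3, -1, 1)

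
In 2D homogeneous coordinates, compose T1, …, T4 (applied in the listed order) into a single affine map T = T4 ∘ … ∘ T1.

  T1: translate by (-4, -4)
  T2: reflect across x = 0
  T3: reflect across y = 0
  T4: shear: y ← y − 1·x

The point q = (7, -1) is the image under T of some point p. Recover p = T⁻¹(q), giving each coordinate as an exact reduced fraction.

T1 = [1 0 -4; 0 1 -4; 0 0 1]
T2·T1 = [-1 0 4; 0 1 -4; 0 0 1]
T3·…·T1 = [-1 0 4; 0 -1 4; 0 0 1]
T4·…·T1 = [-1 0 4; 1 -1 0; 0 0 1]
det M = 1; M⁻¹ = [-1 0 4; -1 -1 4; 0 0 1]
M⁻¹ · (7, -1)ᵀ = (-3, -2)ᵀ

p = (-3, -2)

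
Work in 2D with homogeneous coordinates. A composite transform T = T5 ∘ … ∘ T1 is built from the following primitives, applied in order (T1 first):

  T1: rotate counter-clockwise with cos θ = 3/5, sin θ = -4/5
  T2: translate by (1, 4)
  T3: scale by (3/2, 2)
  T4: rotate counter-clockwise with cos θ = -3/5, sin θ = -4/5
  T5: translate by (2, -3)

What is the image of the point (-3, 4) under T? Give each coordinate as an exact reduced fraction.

T1 rotate counter-clockwise with cos θ = 3/5, sin θ = -4/5: (-3, 4) → (7/5, 24/5)
T2 translate by (1, 4): (7/5, 24/5) → (12/5, 44/5)
T3 scale by (3/2, 2): (12/5, 44/5) → (18/5, 88/5)
T4 rotate counter-clockwise with cos θ = -3/5, sin θ = -4/5: (18/5, 88/5) → (298/25, -336/25)
T5 translate by (2, -3): (298/25, -336/25) → (348/25, -411/25)

T(p) = (348/25, -411/25)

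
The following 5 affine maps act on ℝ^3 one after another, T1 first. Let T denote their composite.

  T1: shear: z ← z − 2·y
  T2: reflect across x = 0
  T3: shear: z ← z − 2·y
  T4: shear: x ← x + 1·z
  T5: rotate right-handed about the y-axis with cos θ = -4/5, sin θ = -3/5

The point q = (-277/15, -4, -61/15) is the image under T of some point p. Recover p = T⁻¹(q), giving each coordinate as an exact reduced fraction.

T1 = [1 0 0 0; 0 1 0 0; 0 -2 1 0; 0 0 0 1]
T2·T1 = [-1 0 0 0; 0 1 0 0; 0 -2 1 0; 0 0 0 1]
T3·…·T1 = [-1 0 0 0; 0 1 0 0; 0 -4 1 0; 0 0 0 1]
T4·…·T1 = [-1 -4 1 0; 0 1 0 0; 0 -4 1 0; 0 0 0 1]
T5·…·T1 = [4/5 28/5 -7/5 0; 0 1 0 0; -3/5 4/5 -1/5 0; 0 0 0 1]
det M = -1; M⁻¹ = [1/5 0 -7/5 0; 0 1 0 0; -3/5 4 -4/5 0; 0 0 0 1]
M⁻¹ · (-277/15, -4, -61/15)ᵀ = (2, -4, -5/3)ᵀ

p = (2, -4, -5/3)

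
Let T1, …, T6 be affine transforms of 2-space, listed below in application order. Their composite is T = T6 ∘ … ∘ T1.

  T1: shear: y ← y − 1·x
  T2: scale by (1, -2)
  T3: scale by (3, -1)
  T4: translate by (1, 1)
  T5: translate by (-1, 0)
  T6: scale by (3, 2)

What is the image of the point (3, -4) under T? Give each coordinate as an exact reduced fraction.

T(p) = (27, -26)

T1 shear: y ← y − 1·x: (3, -4) → (3, -7)
T2 scale by (1, -2): (3, -7) → (3, 14)
T3 scale by (3, -1): (3, 14) → (9, -14)
T4 translate by (1, 1): (9, -14) → (10, -13)
T5 translate by (-1, 0): (10, -13) → (9, -13)
T6 scale by (3, 2): (9, -13) → (27, -26)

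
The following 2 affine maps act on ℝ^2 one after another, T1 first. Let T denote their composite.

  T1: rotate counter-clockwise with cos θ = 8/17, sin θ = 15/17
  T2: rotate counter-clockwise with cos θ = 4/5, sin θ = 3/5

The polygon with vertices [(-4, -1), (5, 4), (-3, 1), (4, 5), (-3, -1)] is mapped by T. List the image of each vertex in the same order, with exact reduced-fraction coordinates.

image vertices: (8/5, -19/5), (-401/85, 368/85), (-9/17, -53/17), (-472/85, 271/85), (123/85, -239/85)

T1 rotate counter-clockwise with cos θ = 8/17, sin θ = 15/17: (-4, -1) → (-1, -4); (5, 4) → (-20/17, 107/17); (-3, 1) → (-39/17, -37/17); (4, 5) → (-43/17, 100/17); (-3, -1) → (-9/17, -53/17)
T2 rotate counter-clockwise with cos θ = 4/5, sin θ = 3/5: (-1, -4) → (8/5, -19/5); (-20/17, 107/17) → (-401/85, 368/85); (-39/17, -37/17) → (-9/17, -53/17); (-43/17, 100/17) → (-472/85, 271/85); (-9/17, -53/17) → (123/85, -239/85)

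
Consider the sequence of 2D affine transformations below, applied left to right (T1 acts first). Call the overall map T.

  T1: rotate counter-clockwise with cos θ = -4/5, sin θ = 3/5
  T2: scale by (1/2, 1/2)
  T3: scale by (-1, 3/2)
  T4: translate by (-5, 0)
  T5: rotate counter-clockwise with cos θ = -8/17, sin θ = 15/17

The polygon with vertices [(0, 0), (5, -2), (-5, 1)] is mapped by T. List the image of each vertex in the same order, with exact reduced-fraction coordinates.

T1 rotate counter-clockwise with cos θ = -4/5, sin θ = 3/5: (0, 0) → (0, 0); (5, -2) → (-14/5, 23/5); (-5, 1) → (17/5, -19/5)
T2 scale by (1/2, 1/2): (0, 0) → (0, 0); (-14/5, 23/5) → (-7/5, 23/10); (17/5, -19/5) → (17/10, -19/10)
T3 scale by (-1, 3/2): (0, 0) → (0, 0); (-7/5, 23/10) → (7/5, 69/20); (17/10, -19/10) → (-17/10, -57/20)
T4 translate by (-5, 0): (0, 0) → (-5, 0); (7/5, 69/20) → (-18/5, 69/20); (-17/10, -57/20) → (-67/10, -57/20)
T5 rotate counter-clockwise with cos θ = -8/17, sin θ = 15/17: (-5, 0) → (40/17, -75/17); (-18/5, 69/20) → (-27/20, -24/5); (-67/10, -57/20) → (1927/340, -777/170)

image vertices: (40/17, -75/17), (-27/20, -24/5), (1927/340, -777/170)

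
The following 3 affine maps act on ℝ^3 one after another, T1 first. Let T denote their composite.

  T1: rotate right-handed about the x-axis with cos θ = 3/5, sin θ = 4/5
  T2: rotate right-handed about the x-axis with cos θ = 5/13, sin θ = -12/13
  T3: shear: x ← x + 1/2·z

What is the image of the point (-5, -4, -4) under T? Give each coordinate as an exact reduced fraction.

T(p) = (-419/65, -316/65, -188/65)

T1 rotate right-handed about the x-axis with cos θ = 3/5, sin θ = 4/5: (-5, -4, -4) → (-5, 4/5, -28/5)
T2 rotate right-handed about the x-axis with cos θ = 5/13, sin θ = -12/13: (-5, 4/5, -28/5) → (-5, -316/65, -188/65)
T3 shear: x ← x + 1/2·z: (-5, -316/65, -188/65) → (-419/65, -316/65, -188/65)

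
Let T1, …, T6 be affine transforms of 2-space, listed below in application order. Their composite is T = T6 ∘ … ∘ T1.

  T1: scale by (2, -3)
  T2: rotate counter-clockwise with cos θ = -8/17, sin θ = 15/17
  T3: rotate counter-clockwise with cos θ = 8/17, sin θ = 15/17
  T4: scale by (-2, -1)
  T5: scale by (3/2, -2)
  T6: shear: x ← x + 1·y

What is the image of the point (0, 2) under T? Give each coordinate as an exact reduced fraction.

T(p) = (12, 12)

T1 scale by (2, -3): (0, 2) → (0, -6)
T2 rotate counter-clockwise with cos θ = -8/17, sin θ = 15/17: (0, -6) → (90/17, 48/17)
T3 rotate counter-clockwise with cos θ = 8/17, sin θ = 15/17: (90/17, 48/17) → (0, 6)
T4 scale by (-2, -1): (0, 6) → (0, -6)
T5 scale by (3/2, -2): (0, -6) → (0, 12)
T6 shear: x ← x + 1·y: (0, 12) → (12, 12)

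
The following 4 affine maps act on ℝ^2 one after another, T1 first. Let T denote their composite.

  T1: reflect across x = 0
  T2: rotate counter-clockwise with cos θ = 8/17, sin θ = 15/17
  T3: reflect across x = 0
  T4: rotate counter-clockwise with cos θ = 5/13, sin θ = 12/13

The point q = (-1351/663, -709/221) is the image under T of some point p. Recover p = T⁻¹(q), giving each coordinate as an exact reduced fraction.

p = (-7/3, -3)

T1 = [-1 0 0; 0 1 0; 0 0 1]
T2·T1 = [-8/17 -15/17 0; -15/17 8/17 0; 0 0 1]
T3·…·T1 = [8/17 15/17 0; -15/17 8/17 0; 0 0 1]
T4·…·T1 = [220/221 -21/221 0; 21/221 220/221 0; 0 0 1]
det M = 1; M⁻¹ = [220/221 21/221 0; -21/221 220/221 0; 0 0 1]
M⁻¹ · (-1351/663, -709/221)ᵀ = (-7/3, -3)ᵀ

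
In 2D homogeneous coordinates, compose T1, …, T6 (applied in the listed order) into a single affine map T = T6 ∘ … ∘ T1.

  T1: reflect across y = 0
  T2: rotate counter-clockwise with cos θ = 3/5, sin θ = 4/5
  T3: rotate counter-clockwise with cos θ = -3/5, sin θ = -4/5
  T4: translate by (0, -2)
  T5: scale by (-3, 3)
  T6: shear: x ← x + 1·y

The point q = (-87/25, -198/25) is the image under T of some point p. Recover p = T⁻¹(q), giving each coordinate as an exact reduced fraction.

T1 = [1 0 0; 0 -1 0; 0 0 1]
T2·T1 = [3/5 4/5 0; 4/5 -3/5 0; 0 0 1]
T3·…·T1 = [7/25 -24/25 0; -24/25 -7/25 0; 0 0 1]
T4·…·T1 = [7/25 -24/25 0; -24/25 -7/25 -2; 0 0 1]
T5·…·T1 = [-21/25 72/25 0; -72/25 -21/25 -6; 0 0 1]
T6·…·T1 = [-93/25 51/25 -6; -72/25 -21/25 -6; 0 0 1]
det M = 9; M⁻¹ = [-7/75 -17/75 -48/25; 8/25 -31/75 -14/25; 0 0 1]
M⁻¹ · (-87/25, -198/25)ᵀ = (1/5, 8/5)ᵀ

p = (1/5, 8/5)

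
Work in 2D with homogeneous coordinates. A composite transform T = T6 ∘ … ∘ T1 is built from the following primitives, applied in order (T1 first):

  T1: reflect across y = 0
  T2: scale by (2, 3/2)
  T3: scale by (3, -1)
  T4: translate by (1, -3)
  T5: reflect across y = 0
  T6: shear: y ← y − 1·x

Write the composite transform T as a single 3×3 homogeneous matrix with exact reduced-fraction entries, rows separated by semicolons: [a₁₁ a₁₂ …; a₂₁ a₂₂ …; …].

T1 = [1 0 0; 0 -1 0; 0 0 1]
T2·T1 = [2 0 0; 0 -3/2 0; 0 0 1]
T3·…·T1 = [6 0 0; 0 3/2 0; 0 0 1]
T4·…·T1 = [6 0 1; 0 3/2 -3; 0 0 1]
T5·…·T1 = [6 0 1; 0 -3/2 3; 0 0 1]
T6·…·T1 = [6 0 1; -6 -3/2 2; 0 0 1]

T = [6 0 1; -6 -3/2 2; 0 0 1]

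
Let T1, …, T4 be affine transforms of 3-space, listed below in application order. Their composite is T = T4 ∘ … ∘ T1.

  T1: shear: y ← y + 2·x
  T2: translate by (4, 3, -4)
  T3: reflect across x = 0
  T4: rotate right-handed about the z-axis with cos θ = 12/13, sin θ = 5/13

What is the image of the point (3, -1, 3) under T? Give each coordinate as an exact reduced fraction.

T(p) = (-124/13, 61/13, -1)

T1 shear: y ← y + 2·x: (3, -1, 3) → (3, 5, 3)
T2 translate by (4, 3, -4): (3, 5, 3) → (7, 8, -1)
T3 reflect across x = 0: (7, 8, -1) → (-7, 8, -1)
T4 rotate right-handed about the z-axis with cos θ = 12/13, sin θ = 5/13: (-7, 8, -1) → (-124/13, 61/13, -1)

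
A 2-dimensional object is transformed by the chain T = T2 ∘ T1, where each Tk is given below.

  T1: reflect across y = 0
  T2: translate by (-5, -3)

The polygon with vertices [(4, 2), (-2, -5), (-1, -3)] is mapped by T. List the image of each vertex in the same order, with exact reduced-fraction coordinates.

T1 reflect across y = 0: (4, 2) → (4, -2); (-2, -5) → (-2, 5); (-1, -3) → (-1, 3)
T2 translate by (-5, -3): (4, -2) → (-1, -5); (-2, 5) → (-7, 2); (-1, 3) → (-6, 0)

image vertices: (-1, -5), (-7, 2), (-6, 0)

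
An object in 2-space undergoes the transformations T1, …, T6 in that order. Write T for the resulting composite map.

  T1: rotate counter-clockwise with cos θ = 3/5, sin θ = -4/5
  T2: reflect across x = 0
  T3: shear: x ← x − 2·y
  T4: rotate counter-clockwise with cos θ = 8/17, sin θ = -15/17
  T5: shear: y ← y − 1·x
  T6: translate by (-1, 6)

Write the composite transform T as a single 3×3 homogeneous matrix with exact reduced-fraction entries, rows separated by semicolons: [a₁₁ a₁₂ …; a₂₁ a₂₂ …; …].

T = [-4/17 -7/17 -1; -87/85 209/85 6; 0 0 1]

T1 = [3/5 4/5 0; -4/5 3/5 0; 0 0 1]
T2·T1 = [-3/5 -4/5 0; -4/5 3/5 0; 0 0 1]
T3·…·T1 = [1 -2 0; -4/5 3/5 0; 0 0 1]
T4·…·T1 = [-4/17 -7/17 0; -107/85 174/85 0; 0 0 1]
T5·…·T1 = [-4/17 -7/17 0; -87/85 209/85 0; 0 0 1]
T6·…·T1 = [-4/17 -7/17 -1; -87/85 209/85 6; 0 0 1]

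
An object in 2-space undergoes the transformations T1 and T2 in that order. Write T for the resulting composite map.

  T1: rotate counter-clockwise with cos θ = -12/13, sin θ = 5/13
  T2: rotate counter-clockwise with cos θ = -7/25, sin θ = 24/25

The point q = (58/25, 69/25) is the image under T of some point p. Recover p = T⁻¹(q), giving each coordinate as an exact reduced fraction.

T1 = [-12/13 -5/13 0; 5/13 -12/13 0; 0 0 1]
T2·T1 = [-36/325 323/325 0; -323/325 -36/325 0; 0 0 1]
det M = 1; M⁻¹ = [-36/325 -323/325 0; 323/325 -36/325 0; 0 0 1]
M⁻¹ · (58/25, 69/25)ᵀ = (-3, 2)ᵀ

p = (-3, 2)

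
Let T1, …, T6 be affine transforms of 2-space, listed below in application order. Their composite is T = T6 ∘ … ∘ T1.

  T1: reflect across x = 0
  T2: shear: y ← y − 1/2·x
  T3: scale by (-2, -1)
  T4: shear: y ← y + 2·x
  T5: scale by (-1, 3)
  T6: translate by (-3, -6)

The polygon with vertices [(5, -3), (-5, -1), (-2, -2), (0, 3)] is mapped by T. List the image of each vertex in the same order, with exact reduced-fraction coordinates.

image vertices: (-13, 111/2), (7, -111/2), (1, -21), (-3, -15)

T1 reflect across x = 0: (5, -3) → (-5, -3); (-5, -1) → (5, -1); (-2, -2) → (2, -2); (0, 3) → (0, 3)
T2 shear: y ← y − 1/2·x: (-5, -3) → (-5, -1/2); (5, -1) → (5, -7/2); (2, -2) → (2, -3); (0, 3) → (0, 3)
T3 scale by (-2, -1): (-5, -1/2) → (10, 1/2); (5, -7/2) → (-10, 7/2); (2, -3) → (-4, 3); (0, 3) → (0, -3)
T4 shear: y ← y + 2·x: (10, 1/2) → (10, 41/2); (-10, 7/2) → (-10, -33/2); (-4, 3) → (-4, -5); (0, -3) → (0, -3)
T5 scale by (-1, 3): (10, 41/2) → (-10, 123/2); (-10, -33/2) → (10, -99/2); (-4, -5) → (4, -15); (0, -3) → (0, -9)
T6 translate by (-3, -6): (-10, 123/2) → (-13, 111/2); (10, -99/2) → (7, -111/2); (4, -15) → (1, -21); (0, -9) → (-3, -15)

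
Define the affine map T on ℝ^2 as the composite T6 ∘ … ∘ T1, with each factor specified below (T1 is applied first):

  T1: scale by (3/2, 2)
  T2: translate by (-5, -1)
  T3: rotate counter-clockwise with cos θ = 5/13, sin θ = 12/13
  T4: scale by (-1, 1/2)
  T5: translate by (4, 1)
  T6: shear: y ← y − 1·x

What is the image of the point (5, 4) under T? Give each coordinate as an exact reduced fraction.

T1 scale by (3/2, 2): (5, 4) → (15/2, 8)
T2 translate by (-5, -1): (15/2, 8) → (5/2, 7)
T3 rotate counter-clockwise with cos θ = 5/13, sin θ = 12/13: (5/2, 7) → (-11/2, 5)
T4 scale by (-1, 1/2): (-11/2, 5) → (11/2, 5/2)
T5 translate by (4, 1): (11/2, 5/2) → (19/2, 7/2)
T6 shear: y ← y − 1·x: (19/2, 7/2) → (19/2, -6)

T(p) = (19/2, -6)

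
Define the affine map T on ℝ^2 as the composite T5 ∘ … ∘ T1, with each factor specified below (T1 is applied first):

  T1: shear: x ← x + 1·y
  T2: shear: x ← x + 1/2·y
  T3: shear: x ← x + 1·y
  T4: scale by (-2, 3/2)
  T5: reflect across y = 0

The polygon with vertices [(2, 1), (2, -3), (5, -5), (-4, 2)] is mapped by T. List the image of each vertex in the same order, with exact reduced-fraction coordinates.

image vertices: (-9, -3/2), (11, 9/2), (15, 15/2), (-2, -3)

T1 shear: x ← x + 1·y: (2, 1) → (3, 1); (2, -3) → (-1, -3); (5, -5) → (0, -5); (-4, 2) → (-2, 2)
T2 shear: x ← x + 1/2·y: (3, 1) → (7/2, 1); (-1, -3) → (-5/2, -3); (0, -5) → (-5/2, -5); (-2, 2) → (-1, 2)
T3 shear: x ← x + 1·y: (7/2, 1) → (9/2, 1); (-5/2, -3) → (-11/2, -3); (-5/2, -5) → (-15/2, -5); (-1, 2) → (1, 2)
T4 scale by (-2, 3/2): (9/2, 1) → (-9, 3/2); (-11/2, -3) → (11, -9/2); (-15/2, -5) → (15, -15/2); (1, 2) → (-2, 3)
T5 reflect across y = 0: (-9, 3/2) → (-9, -3/2); (11, -9/2) → (11, 9/2); (15, -15/2) → (15, 15/2); (-2, 3) → (-2, -3)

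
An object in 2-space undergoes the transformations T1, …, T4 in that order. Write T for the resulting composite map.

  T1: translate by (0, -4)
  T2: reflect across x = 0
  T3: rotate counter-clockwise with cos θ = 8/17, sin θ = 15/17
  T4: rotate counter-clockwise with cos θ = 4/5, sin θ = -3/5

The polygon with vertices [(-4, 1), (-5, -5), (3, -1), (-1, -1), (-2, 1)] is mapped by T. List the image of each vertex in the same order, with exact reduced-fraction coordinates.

image vertices: (416/85, -87/85), (709/85, -513/85), (-3/5, -29/5), (257/85, -349/85), (262/85, -159/85)

T1 translate by (0, -4): (-4, 1) → (-4, -3); (-5, -5) → (-5, -9); (3, -1) → (3, -5); (-1, -1) → (-1, -5); (-2, 1) → (-2, -3)
T2 reflect across x = 0: (-4, -3) → (4, -3); (-5, -9) → (5, -9); (3, -5) → (-3, -5); (-1, -5) → (1, -5); (-2, -3) → (2, -3)
T3 rotate counter-clockwise with cos θ = 8/17, sin θ = 15/17: (4, -3) → (77/17, 36/17); (5, -9) → (175/17, 3/17); (-3, -5) → (3, -5); (1, -5) → (83/17, -25/17); (2, -3) → (61/17, 6/17)
T4 rotate counter-clockwise with cos θ = 4/5, sin θ = -3/5: (77/17, 36/17) → (416/85, -87/85); (175/17, 3/17) → (709/85, -513/85); (3, -5) → (-3/5, -29/5); (83/17, -25/17) → (257/85, -349/85); (61/17, 6/17) → (262/85, -159/85)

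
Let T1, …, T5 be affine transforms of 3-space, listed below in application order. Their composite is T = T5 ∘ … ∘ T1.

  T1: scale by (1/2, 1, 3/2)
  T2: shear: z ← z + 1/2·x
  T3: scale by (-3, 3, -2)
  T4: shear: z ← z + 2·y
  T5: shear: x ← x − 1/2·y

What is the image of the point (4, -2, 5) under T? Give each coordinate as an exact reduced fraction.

T1 scale by (1/2, 1, 3/2): (4, -2, 5) → (2, -2, 15/2)
T2 shear: z ← z + 1/2·x: (2, -2, 15/2) → (2, -2, 17/2)
T3 scale by (-3, 3, -2): (2, -2, 17/2) → (-6, -6, -17)
T4 shear: z ← z + 2·y: (-6, -6, -17) → (-6, -6, -29)
T5 shear: x ← x − 1/2·y: (-6, -6, -29) → (-3, -6, -29)

T(p) = (-3, -6, -29)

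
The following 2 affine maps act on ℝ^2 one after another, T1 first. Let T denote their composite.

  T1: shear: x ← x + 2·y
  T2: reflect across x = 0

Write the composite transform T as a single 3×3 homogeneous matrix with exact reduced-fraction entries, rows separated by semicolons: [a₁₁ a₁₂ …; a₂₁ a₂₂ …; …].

T = [-1 -2 0; 0 1 0; 0 0 1]

T1 = [1 2 0; 0 1 0; 0 0 1]
T2·T1 = [-1 -2 0; 0 1 0; 0 0 1]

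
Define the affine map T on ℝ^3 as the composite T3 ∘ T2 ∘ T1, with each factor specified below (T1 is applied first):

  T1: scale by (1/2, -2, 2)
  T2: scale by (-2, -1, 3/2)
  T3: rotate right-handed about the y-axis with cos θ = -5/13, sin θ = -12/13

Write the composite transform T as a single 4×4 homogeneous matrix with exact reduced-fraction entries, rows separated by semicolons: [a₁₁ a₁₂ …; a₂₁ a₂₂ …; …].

T = [5/13 0 -36/13 0; 0 2 0 0; -12/13 0 -15/13 0; 0 0 0 1]

T1 = [1/2 0 0 0; 0 -2 0 0; 0 0 2 0; 0 0 0 1]
T2·T1 = [-1 0 0 0; 0 2 0 0; 0 0 3 0; 0 0 0 1]
T3·…·T1 = [5/13 0 -36/13 0; 0 2 0 0; -12/13 0 -15/13 0; 0 0 0 1]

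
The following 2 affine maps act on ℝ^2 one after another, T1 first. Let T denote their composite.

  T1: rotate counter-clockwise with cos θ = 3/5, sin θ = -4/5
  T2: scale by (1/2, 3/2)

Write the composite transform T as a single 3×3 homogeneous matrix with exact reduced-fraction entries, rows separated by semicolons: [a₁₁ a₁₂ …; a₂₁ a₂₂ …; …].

T1 = [3/5 4/5 0; -4/5 3/5 0; 0 0 1]
T2·T1 = [3/10 2/5 0; -6/5 9/10 0; 0 0 1]

T = [3/10 2/5 0; -6/5 9/10 0; 0 0 1]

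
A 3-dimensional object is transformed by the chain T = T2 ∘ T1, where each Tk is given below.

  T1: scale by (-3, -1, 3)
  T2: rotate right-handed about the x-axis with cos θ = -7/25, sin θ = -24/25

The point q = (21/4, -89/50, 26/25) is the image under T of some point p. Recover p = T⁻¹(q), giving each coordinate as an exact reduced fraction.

T1 = [-3 0 0 0; 0 -1 0 0; 0 0 3 0; 0 0 0 1]
T2·T1 = [-3 0 0 0; 0 7/25 72/25 0; 0 24/25 -21/25 0; 0 0 0 1]
det M = 9; M⁻¹ = [-1/3 0 0 0; 0 7/25 24/25 0; 0 8/25 -7/75 0; 0 0 0 1]
M⁻¹ · (21/4, -89/50, 26/25)ᵀ = (-7/4, 1/2, -2/3)ᵀ

p = (-7/4, 1/2, -2/3)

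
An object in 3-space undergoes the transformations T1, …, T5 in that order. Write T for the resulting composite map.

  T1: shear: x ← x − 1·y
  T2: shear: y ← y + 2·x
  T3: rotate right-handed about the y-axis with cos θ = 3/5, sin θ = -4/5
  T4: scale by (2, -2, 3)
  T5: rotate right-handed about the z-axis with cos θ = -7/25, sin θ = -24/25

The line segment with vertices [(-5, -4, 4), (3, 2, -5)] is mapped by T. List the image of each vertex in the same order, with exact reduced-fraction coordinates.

image vertices: (1706/125, 492/125, 24/5), (-1282/125, -824/125, -33/5)

T1 shear: x ← x − 1·y: (-5, -4, 4) → (-1, -4, 4); (3, 2, -5) → (1, 2, -5)
T2 shear: y ← y + 2·x: (-1, -4, 4) → (-1, -6, 4); (1, 2, -5) → (1, 4, -5)
T3 rotate right-handed about the y-axis with cos θ = 3/5, sin θ = -4/5: (-1, -6, 4) → (-19/5, -6, 8/5); (1, 4, -5) → (23/5, 4, -11/5)
T4 scale by (2, -2, 3): (-19/5, -6, 8/5) → (-38/5, 12, 24/5); (23/5, 4, -11/5) → (46/5, -8, -33/5)
T5 rotate right-handed about the z-axis with cos θ = -7/25, sin θ = -24/25: (-38/5, 12, 24/5) → (1706/125, 492/125, 24/5); (46/5, -8, -33/5) → (-1282/125, -824/125, -33/5)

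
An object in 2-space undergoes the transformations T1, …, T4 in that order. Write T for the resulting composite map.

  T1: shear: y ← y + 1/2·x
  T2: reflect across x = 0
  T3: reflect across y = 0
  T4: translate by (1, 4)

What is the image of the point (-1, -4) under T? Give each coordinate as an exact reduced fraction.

T1 shear: y ← y + 1/2·x: (-1, -4) → (-1, -9/2)
T2 reflect across x = 0: (-1, -9/2) → (1, -9/2)
T3 reflect across y = 0: (1, -9/2) → (1, 9/2)
T4 translate by (1, 4): (1, 9/2) → (2, 17/2)

T(p) = (2, 17/2)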